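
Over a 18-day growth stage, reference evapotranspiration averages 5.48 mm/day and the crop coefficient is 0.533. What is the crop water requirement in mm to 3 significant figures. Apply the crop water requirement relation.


Approach: apply the crop water requirement relation, CWR = ET0 * Kc * days.
CWR = 5.48 * 0.533 * 18 = 52.6 mm
Therefore the crop water requirement = 52.6 mm.


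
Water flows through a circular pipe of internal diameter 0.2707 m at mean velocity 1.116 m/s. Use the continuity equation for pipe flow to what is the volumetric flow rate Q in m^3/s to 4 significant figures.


Approach: apply the continuity equation for pipe flow, Q = A * v with A = pi*(D/2)^2.
A = pi*(0.2707/2)^2 = 0.0575528 m^2
Q = 0.0575528 * 1.116 = 0.06423 m^3/s
Therefore the volumetric flow rate Q = 0.06423 m^3/s.


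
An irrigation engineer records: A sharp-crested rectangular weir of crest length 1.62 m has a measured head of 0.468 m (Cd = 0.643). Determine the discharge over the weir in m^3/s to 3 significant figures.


Approach: apply the rectangular weir equation, Q = (2/3)*Cd*L*sqrt(2g)*H^1.5.
Q = (2/3)*0.643*1.62*sqrt(2*9.81)*0.468^1.5 = 0.985 m^3/s
Therefore the discharge over the weir = 0.985 m^3/s.


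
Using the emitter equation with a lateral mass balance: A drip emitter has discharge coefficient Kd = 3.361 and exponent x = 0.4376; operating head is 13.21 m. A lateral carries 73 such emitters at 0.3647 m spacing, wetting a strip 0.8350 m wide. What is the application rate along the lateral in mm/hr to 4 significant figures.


Approach: apply the emitter equation with a lateral mass balance, q = Kd*h^x; Q = n*q; rate = Q/(n*spacing*width).
Step 1 — single emitter flow (q = Kd*h^x):
  q = 3.361 * 13.21^0.4376 = 10.3986 L/hr
Step 2 — total lateral flow: Q = 73 * 10.3986 = 759.099 L/hr
Step 3 — wetted area: A = 73 * 0.3647 * 0.8350 = 22.2303 m^2
Step 4 — application rate: Q/A = 759.099/22.2303 = 34.15 mm/hr
Therefore the application rate along the lateral = 34.15 mm/hr.


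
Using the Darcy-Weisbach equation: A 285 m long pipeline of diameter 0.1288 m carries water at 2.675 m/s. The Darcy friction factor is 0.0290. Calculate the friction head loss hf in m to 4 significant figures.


Approach: apply the Darcy-Weisbach equation, hf = f*(L/D)*(v^2/(2g)).
hf = 0.0290 * (285/0.1288) * (2.675^2 / (2*9.81))
hf = 23.40 m
Therefore the friction head loss hf = 23.40 m.


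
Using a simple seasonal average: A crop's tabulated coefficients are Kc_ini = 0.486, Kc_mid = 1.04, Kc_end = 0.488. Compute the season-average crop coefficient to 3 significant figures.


Approach: apply a simple seasonal average, Kc_avg = (Kc_ini + Kc_mid + Kc_end)/3.
Kc_avg = (0.486 + 1.04 + 0.488)/3 = 0.671
Therefore the season-average crop coefficient = 0.671.


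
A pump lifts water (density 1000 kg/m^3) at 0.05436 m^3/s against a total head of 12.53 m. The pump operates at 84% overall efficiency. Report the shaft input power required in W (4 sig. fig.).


Approach: apply hydraulic power then efficiency conversion, P = rho*g*Q*H; P_in = P/eta.
Step 1 — hydraulic power (P = rho*g*Q*H):
  P = 1000 * 9.81 * 0.05436 * 12.53 = 6681.89 W
Step 2 — input power: P_in = P/eta = 6681.89 / 0.84 = 7955 W
Therefore the shaft input power required = 7955 W.


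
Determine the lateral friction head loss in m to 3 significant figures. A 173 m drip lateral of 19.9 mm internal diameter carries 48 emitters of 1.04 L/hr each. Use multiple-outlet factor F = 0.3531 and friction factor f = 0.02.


Approach: apply Darcy-Weisbach with the multiple-outlet F-factor, Q = n*q/(3600*1000) m^3/s; v = Q/A; hf = F*f*(L/D)*(v^2/(2g)).
Q = 48*1.04/(3600*1000) = 1.3867e-05 m^3/s
A = pi*(19.9e-3/2)^2 = 3.1103e-04 m^2, so v = Q/A = 0.044584 m/s
hf = 0.3531*0.02*(173/0.0199)*(0.044584^2/(2*9.81)) = 0.00622 m
Therefore the lateral friction head loss = 0.00622 m.


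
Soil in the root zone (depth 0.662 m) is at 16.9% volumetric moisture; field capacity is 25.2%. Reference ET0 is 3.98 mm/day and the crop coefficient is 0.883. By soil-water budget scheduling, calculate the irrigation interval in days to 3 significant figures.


Approach: apply soil-water budget scheduling, SMD = (FC-theta)/100*depth*1000; ETc = ET0*Kc; interval = SMD/ETc.
Step 1 — soil moisture deficit:
  SMD = (25.2 - 16.9)/100 * 0.662 * 1000 = 54.946 mm
Step 2 — daily crop ET (ETc = ET0*Kc):
  ETc = 3.98 * 0.883 = 3.5143 mm/day
Step 3 — irrigation interval (SMD/ETc):
  interval = 54.946 / 3.5143 = 15.6 days
Therefore the irrigation interval = 15.6 days.


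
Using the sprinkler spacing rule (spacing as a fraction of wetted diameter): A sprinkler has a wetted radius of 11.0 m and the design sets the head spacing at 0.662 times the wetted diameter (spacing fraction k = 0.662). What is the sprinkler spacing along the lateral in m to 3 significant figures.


Approach: apply the sprinkler spacing rule (spacing as a fraction of wetted diameter), S = k*(2*R).
S = 0.662 * (2 * 11.0) = 14.6 m
Therefore the sprinkler spacing along the lateral = 14.6 m.


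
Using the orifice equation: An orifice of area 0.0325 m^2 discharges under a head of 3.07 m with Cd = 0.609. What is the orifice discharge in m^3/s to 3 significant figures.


Approach: apply the orifice equation, Q = Cd*A*sqrt(2*g*h).
Q = 0.609 * 0.0325 * sqrt(2*9.81*3.07) = 0.154 m^3/s
Therefore the orifice discharge = 0.154 m^3/s.


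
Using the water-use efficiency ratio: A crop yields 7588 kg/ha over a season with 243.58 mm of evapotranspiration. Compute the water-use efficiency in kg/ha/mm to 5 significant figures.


Approach: apply the water-use efficiency ratio, WUE = yield/ET.
WUE = 7588 / 243.58 = 31.152 kg/ha/mm
Therefore the water-use efficiency = 31.152 kg/ha/mm.


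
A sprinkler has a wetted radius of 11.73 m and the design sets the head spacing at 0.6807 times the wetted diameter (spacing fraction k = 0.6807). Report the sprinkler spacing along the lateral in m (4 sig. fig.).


Approach: apply the sprinkler spacing rule (spacing as a fraction of wetted diameter), S = k*(2*R).
S = 0.6807 * (2 * 11.73) = 15.97 m
Therefore the sprinkler spacing along the lateral = 15.97 m.


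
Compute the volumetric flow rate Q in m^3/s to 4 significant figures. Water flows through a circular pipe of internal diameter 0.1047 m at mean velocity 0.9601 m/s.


Approach: apply the continuity equation for pipe flow, Q = A * v with A = pi*(D/2)^2.
A = pi*(0.1047/2)^2 = 0.00860961 m^2
Q = 0.00860961 * 0.9601 = 0.008266 m^3/s
Therefore the volumetric flow rate Q = 0.008266 m^3/s.


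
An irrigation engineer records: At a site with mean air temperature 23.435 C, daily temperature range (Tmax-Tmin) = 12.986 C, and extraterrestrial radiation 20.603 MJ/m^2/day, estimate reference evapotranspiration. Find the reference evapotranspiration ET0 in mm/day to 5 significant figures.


Approach: apply the Hargreaves-Samani method, ET0 = 0.0023*(Tmean+17.8)*sqrt(Tmax-Tmin)*0.408*Ra.
ET0 = 0.0023*(23.435+17.8)*sqrt(12.986)*0.408*20.603 = 2.8729 mm/day
Therefore the reference evapotranspiration ET0 = 2.8729 mm/day.


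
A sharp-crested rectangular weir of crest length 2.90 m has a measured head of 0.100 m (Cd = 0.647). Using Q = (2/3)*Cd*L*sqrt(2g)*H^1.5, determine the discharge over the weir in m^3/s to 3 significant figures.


Q = (2/3)*0.647*2.90*sqrt(2*9.81)*0.100^1.5 = 0.175 m^3/s
Therefore the discharge over the weir = 0.175 m^3/s.


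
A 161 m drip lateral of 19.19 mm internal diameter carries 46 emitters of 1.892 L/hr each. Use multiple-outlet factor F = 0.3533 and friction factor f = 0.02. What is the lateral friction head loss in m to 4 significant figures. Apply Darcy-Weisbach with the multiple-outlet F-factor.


Approach: apply Darcy-Weisbach with the multiple-outlet F-factor, Q = n*q/(3600*1000) m^3/s; v = Q/A; hf = F*f*(L/D)*(v^2/(2g)).
Q = 46*1.892/(3600*1000) = 2.41756e-05 m^3/s
A = pi*(19.19e-3/2)^2 = 2.89228e-04 m^2, so v = Q/A = 0.0835866 m/s
hf = 0.3533*0.02*(161/0.01919)*(0.0835866^2/(2*9.81)) = 0.02111 m
Therefore the lateral friction head loss = 0.02111 m.


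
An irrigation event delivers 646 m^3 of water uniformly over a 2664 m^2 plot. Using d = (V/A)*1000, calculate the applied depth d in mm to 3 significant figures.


d = (646 / 2664) * 1000 = 242 mm
Therefore the applied depth d = 242 mm.


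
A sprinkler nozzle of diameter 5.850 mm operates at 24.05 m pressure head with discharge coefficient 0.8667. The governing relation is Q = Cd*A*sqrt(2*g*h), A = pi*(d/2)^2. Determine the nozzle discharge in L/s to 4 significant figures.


A = pi*(5.850e-3/2)^2 = 2.68783e-05 m^2
Q = 0.8667 * 2.68783e-05 * sqrt(2*9.81*24.05) * 1000 = 0.5060 L/s
Therefore the nozzle discharge = 0.5060 L/s.


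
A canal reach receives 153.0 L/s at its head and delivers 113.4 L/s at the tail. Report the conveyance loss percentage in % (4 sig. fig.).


Approach: apply the conveyance loss ratio, loss% = ((Q_head - Q_tail)/Q_head)*100.
loss = ((153.0 - 113.4)/153.0)*100 = 25.88 %
Therefore the conveyance loss percentage = 25.88 %.


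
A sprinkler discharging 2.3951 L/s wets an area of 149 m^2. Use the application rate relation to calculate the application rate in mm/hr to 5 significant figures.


Approach: apply the application rate relation, rate = (Q/A)*3600.
rate = (2.3951 / 149) * 3600 = 57.868 mm/hr
Therefore the application rate = 57.868 mm/hr.


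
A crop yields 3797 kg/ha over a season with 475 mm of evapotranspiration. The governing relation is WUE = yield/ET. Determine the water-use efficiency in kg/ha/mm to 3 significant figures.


WUE = 3797 / 475 = 7.99 kg/ha/mm
Therefore the water-use efficiency = 7.99 kg/ha/mm.


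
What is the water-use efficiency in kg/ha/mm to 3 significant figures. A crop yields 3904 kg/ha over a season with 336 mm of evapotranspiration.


Approach: apply the water-use efficiency ratio, WUE = yield/ET.
WUE = 3904 / 336 = 11.6 kg/ha/mm
Therefore the water-use efficiency = 11.6 kg/ha/mm.


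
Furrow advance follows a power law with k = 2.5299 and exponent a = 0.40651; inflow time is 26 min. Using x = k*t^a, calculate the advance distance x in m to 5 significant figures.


x = 2.5299 * 26^0.40651 = 9.5127 m
Therefore the advance distance x = 9.5127 m.


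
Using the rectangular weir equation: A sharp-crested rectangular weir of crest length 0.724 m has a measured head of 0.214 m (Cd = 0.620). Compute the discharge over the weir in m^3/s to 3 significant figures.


Approach: apply the rectangular weir equation, Q = (2/3)*Cd*L*sqrt(2g)*H^1.5.
Q = (2/3)*0.620*0.724*sqrt(2*9.81)*0.214^1.5 = 0.131 m^3/s
Therefore the discharge over the weir = 0.131 m^3/s.


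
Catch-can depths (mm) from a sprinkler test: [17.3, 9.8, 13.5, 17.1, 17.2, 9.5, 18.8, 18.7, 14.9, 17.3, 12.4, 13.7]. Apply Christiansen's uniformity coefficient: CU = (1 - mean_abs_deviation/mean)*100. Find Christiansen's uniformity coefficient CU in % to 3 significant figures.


mean = 15.017 mm
mean |d_i - mean| = 2.7167 mm
CU = (1 - 2.7167/15.017)*100 = 81.9 %
Therefore Christiansen's uniformity coefficient CU = 81.9 %.


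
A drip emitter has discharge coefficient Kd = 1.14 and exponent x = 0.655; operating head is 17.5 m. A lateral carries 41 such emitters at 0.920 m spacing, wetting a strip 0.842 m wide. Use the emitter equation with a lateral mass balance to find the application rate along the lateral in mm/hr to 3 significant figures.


Approach: apply the emitter equation with a lateral mass balance, q = Kd*h^x; Q = n*q; rate = Q/(n*spacing*width).
Step 1 — single emitter flow (q = Kd*h^x):
  q = 1.14 * 17.5^0.655 = 7.4318 L/hr
Step 2 — total lateral flow: Q = 41 * 7.4318 = 304.70 L/hr
Step 3 — wetted area: A = 41 * 0.920 * 0.842 = 31.760 m^2
Step 4 — application rate: Q/A = 304.70/31.760 = 9.59 mm/hr
Therefore the application rate along the lateral = 9.59 mm/hr.


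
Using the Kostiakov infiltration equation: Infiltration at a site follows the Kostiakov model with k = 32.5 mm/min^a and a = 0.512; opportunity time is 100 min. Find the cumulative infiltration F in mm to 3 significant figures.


Approach: apply the Kostiakov infiltration equation, F = k*t^a.
F = 32.5 * 100^0.512 = 343 mm
Therefore the cumulative infiltration F = 343 mm.


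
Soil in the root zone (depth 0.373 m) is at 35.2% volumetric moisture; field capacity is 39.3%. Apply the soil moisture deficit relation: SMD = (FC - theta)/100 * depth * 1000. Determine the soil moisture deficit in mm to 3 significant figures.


SMD = (39.3 - 35.2)/100 * 0.373 * 1000 = 15.3 mm
Therefore the soil moisture deficit = 15.3 mm.


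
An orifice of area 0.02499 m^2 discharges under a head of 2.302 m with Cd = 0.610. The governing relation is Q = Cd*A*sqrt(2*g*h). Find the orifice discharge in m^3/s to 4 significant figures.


Q = 0.610 * 0.02499 * sqrt(2*9.81*2.302) = 0.1024 m^3/s
Therefore the orifice discharge = 0.1024 m^3/s.


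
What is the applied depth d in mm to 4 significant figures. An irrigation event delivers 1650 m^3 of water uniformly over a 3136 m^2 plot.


Approach: apply depth from volume over area, d = (V/A)*1000.
d = (1650 / 3136) * 1000 = 526.1 mm
Therefore the applied depth d = 526.1 mm.


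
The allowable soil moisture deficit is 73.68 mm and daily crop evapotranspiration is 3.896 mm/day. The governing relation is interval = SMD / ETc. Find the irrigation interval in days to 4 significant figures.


interval = 73.68 / 3.896 = 18.91 days
Therefore the irrigation interval = 18.91 days.


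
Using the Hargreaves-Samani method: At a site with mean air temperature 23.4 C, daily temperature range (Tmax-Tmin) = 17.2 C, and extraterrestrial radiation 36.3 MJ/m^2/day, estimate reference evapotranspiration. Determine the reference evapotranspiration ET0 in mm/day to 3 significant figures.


Approach: apply the Hargreaves-Samani method, ET0 = 0.0023*(Tmean+17.8)*sqrt(Tmax-Tmin)*0.408*Ra.
ET0 = 0.0023*(23.4+17.8)*sqrt(17.2)*0.408*36.3 = 5.82 mm/day
Therefore the reference evapotranspiration ET0 = 5.82 mm/day.


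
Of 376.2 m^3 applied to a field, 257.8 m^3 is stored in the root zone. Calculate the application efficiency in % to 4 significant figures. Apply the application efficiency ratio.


Approach: apply the application efficiency ratio, Ea = (stored/applied)*100.
Ea = (257.8/376.2)*100 = 68.53 %
Therefore the application efficiency = 68.53 %.


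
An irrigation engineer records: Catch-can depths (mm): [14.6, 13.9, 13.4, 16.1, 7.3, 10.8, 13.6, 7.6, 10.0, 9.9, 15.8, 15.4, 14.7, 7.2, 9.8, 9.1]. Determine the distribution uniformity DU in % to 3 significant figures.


Approach: apply the low-quarter distribution uniformity, DU = (mean of lowest quarter of readings / overall mean)*100.
sorted lowest 4 of 16: [7.2, 7.3, 7.6, 9.1] -> mean = 7.8000 mm
overall mean = 11.825 mm
DU = (7.8000/11.825)*100 = 66.0 %
Therefore the distribution uniformity DU = 66.0 %.


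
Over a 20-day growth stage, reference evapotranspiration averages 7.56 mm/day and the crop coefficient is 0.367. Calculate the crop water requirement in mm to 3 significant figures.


Approach: apply the crop water requirement relation, CWR = ET0 * Kc * days.
CWR = 7.56 * 0.367 * 20 = 55.5 mm
Therefore the crop water requirement = 55.5 mm.


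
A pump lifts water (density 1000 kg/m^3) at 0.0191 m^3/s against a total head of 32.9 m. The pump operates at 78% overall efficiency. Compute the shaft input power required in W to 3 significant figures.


Approach: apply hydraulic power then efficiency conversion, P = rho*g*Q*H; P_in = P/eta.
Step 1 — hydraulic power (P = rho*g*Q*H):
  P = 1000 * 9.81 * 0.0191 * 32.9 = 6164.5 W
Step 2 — input power: P_in = P/eta = 6164.5 / 0.78 = 7900 W
Therefore the shaft input power required = 7900 W.


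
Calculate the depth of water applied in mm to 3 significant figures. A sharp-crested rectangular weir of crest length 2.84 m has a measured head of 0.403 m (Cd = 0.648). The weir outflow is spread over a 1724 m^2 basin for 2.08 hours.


Approach: apply the rectangular weir equation with a volume-to-depth conversion, Q = (2/3)*Cd*L*sqrt(2g)*H^1.5; d = Q*t/A * 1000.
Step 1 — weir discharge:
  Q = (2/3)*0.648*2.84*sqrt(2*9.81)*0.403^1.5 = 1.3903 m^3/s
Step 2 — volume: V = 1.3903 * 2.08*3600 = 10411 m^3
Step 3 — depth: d = V/A * 1000 = 10411/1724 * 1000 = 6040 mm
Therefore the depth of water applied = 6040 mm.


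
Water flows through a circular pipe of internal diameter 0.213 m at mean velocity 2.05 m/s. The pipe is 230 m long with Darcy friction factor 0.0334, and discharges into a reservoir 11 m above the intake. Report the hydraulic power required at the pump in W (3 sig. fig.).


Approach: apply continuity + Darcy-Weisbach + hydraulic power, Q = A*v; hf = f*(L/D)*(v^2/(2g)); H = static + hf; P = rho*g*Q*H.
Step 1 — flow rate (continuity, Q = A*v):
  A = pi*(0.213/2)^2 = 0.035633 m^2
  Q = 0.035633 * 2.05 = 0.073047 m^3/s
Step 2 — friction head loss (Darcy-Weisbach):
  hf = 0.0334 * (230/0.213) * (2.05^2 / (2*9.81))
  hf = 7.7251 m
Step 3 — total head: H = 11 + 7.7251 = 18.725 m
Step 4 — hydraulic power (P = rho*g*Q*H):
  P = 1000 * 9.81 * 0.073047 * 18.725 = 13400 W
Therefore the hydraulic power required at the pump = 13400 W.


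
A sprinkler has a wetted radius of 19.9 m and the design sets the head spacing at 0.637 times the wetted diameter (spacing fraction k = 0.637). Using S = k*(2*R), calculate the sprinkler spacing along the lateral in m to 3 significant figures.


S = 0.637 * (2 * 19.9) = 25.4 m
Therefore the sprinkler spacing along the lateral = 25.4 m.


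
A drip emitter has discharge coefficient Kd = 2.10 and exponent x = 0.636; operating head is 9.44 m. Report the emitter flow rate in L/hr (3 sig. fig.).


Approach: apply the emitter characteristic equation, q = Kd * h^x.
q = 2.10 * 9.44^0.636 = 8.76 L/hr
Therefore the emitter flow rate = 8.76 L/hr.


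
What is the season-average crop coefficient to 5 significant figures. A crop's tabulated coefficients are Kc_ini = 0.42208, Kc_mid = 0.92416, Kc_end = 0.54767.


Approach: apply a simple seasonal average, Kc_avg = (Kc_ini + Kc_mid + Kc_end)/3.
Kc_avg = (0.42208 + 0.92416 + 0.54767)/3 = 0.63130
Therefore the season-average crop coefficient = 0.63130.


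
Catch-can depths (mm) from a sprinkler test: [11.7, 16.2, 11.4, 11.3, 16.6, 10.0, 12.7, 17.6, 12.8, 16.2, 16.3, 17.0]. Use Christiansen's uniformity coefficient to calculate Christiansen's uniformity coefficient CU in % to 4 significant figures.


Approach: apply Christiansen's uniformity coefficient, CU = (1 - mean_abs_deviation/mean)*100.
mean = 14.1500 mm
mean |d_i - mean| = 2.50000 mm
CU = (1 - 2.50000/14.1500)*100 = 82.33 %
Therefore Christiansen's uniformity coefficient CU = 82.33 %.


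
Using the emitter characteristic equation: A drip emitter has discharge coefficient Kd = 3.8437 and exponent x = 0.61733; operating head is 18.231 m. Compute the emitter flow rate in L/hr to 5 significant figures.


Approach: apply the emitter characteristic equation, q = Kd * h^x.
q = 3.8437 * 18.231^0.61733 = 23.072 L/hr
Therefore the emitter flow rate = 23.072 L/hr.


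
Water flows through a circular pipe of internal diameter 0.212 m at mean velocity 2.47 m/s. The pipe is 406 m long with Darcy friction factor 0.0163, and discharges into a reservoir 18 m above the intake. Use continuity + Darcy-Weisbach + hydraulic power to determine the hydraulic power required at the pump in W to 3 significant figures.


Approach: apply continuity + Darcy-Weisbach + hydraulic power, Q = A*v; hf = f*(L/D)*(v^2/(2g)); H = static + hf; P = rho*g*Q*H.
Step 1 — flow rate (continuity, Q = A*v):
  A = pi*(0.212/2)^2 = 0.035299 m^2
  Q = 0.035299 * 2.47 = 0.087188 m^3/s
Step 2 — friction head loss (Darcy-Weisbach):
  hf = 0.0163 * (406/0.212) * (2.47^2 / (2*9.81))
  hf = 9.7067 m
Step 3 — total head: H = 18 + 9.7067 = 27.707 m
Step 4 — hydraulic power (P = rho*g*Q*H):
  P = 1000 * 9.81 * 0.087188 * 27.707 = 23700 W
Therefore the hydraulic power required at the pump = 23700 W.


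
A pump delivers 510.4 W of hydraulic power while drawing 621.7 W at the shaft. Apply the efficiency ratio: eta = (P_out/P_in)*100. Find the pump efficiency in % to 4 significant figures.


eta = (510.4 / 621.7) * 100 = 82.10 %
Therefore the pump efficiency = 82.10 %.


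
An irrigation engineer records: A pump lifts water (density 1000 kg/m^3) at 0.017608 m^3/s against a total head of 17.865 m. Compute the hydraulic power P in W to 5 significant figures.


Approach: apply the hydraulic power relation, P = rho*g*Q*H.
P = 1000 * 9.81 * 0.017608 * 17.865 = 3085.9 W
Therefore the hydraulic power P = 3085.9 W.


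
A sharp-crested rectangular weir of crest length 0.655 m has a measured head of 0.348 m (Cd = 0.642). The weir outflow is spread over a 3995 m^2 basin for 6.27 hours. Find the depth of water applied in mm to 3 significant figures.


Approach: apply the rectangular weir equation with a volume-to-depth conversion, Q = (2/3)*Cd*L*sqrt(2g)*H^1.5; d = Q*t/A * 1000.
Step 1 — weir discharge:
  Q = (2/3)*0.642*0.655*sqrt(2*9.81)*0.348^1.5 = 0.25492 m^3/s
Step 2 — volume: V = 0.25492 * 6.27*3600 = 5754.0 m^3
Step 3 — depth: d = V/A * 1000 = 5754.0/3995 * 1000 = 1440 mm
Therefore the depth of water applied = 1440 mm.


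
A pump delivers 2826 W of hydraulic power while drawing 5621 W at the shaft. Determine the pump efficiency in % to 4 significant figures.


Approach: apply the efficiency ratio, eta = (P_out/P_in)*100.
eta = (2826 / 5621) * 100 = 50.28 %
Therefore the pump efficiency = 50.28 %.


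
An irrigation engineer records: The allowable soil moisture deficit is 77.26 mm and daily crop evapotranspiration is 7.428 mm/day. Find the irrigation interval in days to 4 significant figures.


Approach: apply the irrigation interval relation, interval = SMD / ETc.
interval = 77.26 / 7.428 = 10.40 days
Therefore the irrigation interval = 10.40 days.


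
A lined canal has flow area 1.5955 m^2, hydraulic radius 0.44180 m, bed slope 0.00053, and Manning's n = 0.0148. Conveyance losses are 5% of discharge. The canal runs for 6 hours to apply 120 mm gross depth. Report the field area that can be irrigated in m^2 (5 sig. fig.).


Approach: apply Manning's equation with a conveyance and depth budget, Q = (1/n)*A*R^(2/3)*S^(1/2); Q_field = Q*(1-loss); Area = Q_field*t/(d/1000).
Step 1 — canal discharge (Manning's equation):
  Q = (1/0.0148) * 1.5955 * 0.44180^(2/3) * 0.00053^(1/2) = 1.439650 m^3/s
Step 2 — delivered flow: Q_field = 1.439650*(1 - 5/100) = 1.367667 m^3/s
Step 3 — volume delivered: V = 1.367667 * 6*3600 = 29541.61 m^3
Step 4 — area served: A = V / (depth/1000) = 29541.61 / 0.12 = 246180 m^2
Therefore the field area that can be irrigated = 246180 m^2.


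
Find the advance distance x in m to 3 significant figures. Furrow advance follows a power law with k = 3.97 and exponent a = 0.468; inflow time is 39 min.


Approach: apply the power-law advance function, x = k*t^a.
x = 3.97 * 39^0.468 = 22.1 m
Therefore the advance distance x = 22.1 m.


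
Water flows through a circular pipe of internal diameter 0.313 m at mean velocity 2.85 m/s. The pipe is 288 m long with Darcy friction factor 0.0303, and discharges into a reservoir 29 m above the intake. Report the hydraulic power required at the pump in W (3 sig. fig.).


Approach: apply continuity + Darcy-Weisbach + hydraulic power, Q = A*v; hf = f*(L/D)*(v^2/(2g)); H = static + hf; P = rho*g*Q*H.
Step 1 — flow rate (continuity, Q = A*v):
  A = pi*(0.313/2)^2 = 0.076945 m^2
  Q = 0.076945 * 2.85 = 0.21929 m^3/s
Step 2 — friction head loss (Darcy-Weisbach):
  hf = 0.0303 * (288/0.313) * (2.85^2 / (2*9.81))
  hf = 11.542 m
Step 3 — total head: H = 29 + 11.542 = 40.542 m
Step 4 — hydraulic power (P = rho*g*Q*H):
  P = 1000 * 9.81 * 0.21929 * 40.542 = 87200 W
Therefore the hydraulic power required at the pump = 87200 W.


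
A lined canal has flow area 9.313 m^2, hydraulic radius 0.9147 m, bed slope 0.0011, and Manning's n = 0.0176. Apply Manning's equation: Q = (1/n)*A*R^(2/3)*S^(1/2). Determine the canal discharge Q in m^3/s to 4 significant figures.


Q = (1/0.0176) * 9.313 * 0.9147^(2/3) * 0.0011^(1/2) = 16.54 m^3/s
Therefore the canal discharge Q = 16.54 m^3/s.


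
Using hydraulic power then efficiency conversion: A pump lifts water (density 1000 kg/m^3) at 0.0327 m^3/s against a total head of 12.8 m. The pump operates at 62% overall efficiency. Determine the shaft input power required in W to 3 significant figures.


Approach: apply hydraulic power then efficiency conversion, P = rho*g*Q*H; P_in = P/eta.
Step 1 — hydraulic power (P = rho*g*Q*H):
  P = 1000 * 9.81 * 0.0327 * 12.8 = 4106.1 W
Step 2 — input power: P_in = P/eta = 4106.1 / 0.62 = 6620 W
Therefore the shaft input power required = 6620 W.


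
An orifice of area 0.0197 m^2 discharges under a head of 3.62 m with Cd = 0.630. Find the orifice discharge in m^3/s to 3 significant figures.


Approach: apply the orifice equation, Q = Cd*A*sqrt(2*g*h).
Q = 0.630 * 0.0197 * sqrt(2*9.81*3.62) = 0.105 m^3/s
Therefore the orifice discharge = 0.105 m^3/s.


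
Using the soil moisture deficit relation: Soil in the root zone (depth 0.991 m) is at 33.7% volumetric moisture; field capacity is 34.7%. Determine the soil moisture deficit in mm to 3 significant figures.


Approach: apply the soil moisture deficit relation, SMD = (FC - theta)/100 * depth * 1000.
SMD = (34.7 - 33.7)/100 * 0.991 * 1000 = 9.91 mm
Therefore the soil moisture deficit = 9.91 mm.


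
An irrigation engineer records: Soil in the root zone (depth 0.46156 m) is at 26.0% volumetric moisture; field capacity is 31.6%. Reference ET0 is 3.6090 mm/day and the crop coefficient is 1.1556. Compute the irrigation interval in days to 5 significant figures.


Approach: apply soil-water budget scheduling, SMD = (FC-theta)/100*depth*1000; ETc = ET0*Kc; interval = SMD/ETc.
Step 1 — soil moisture deficit:
  SMD = (31.6 - 26.0)/100 * 0.46156 * 1000 = 25.84736 mm
Step 2 — daily crop ET (ETc = ET0*Kc):
  ETc = 3.6090 * 1.1556 = 4.170560 mm/day
Step 3 — irrigation interval (SMD/ETc):
  interval = 25.84736 / 4.170560 = 6.1976 days
Therefore the irrigation interval = 6.1976 days.


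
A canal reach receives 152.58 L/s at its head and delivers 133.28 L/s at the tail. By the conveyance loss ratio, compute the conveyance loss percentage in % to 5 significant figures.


Approach: apply the conveyance loss ratio, loss% = ((Q_head - Q_tail)/Q_head)*100.
loss = ((152.58 - 133.28)/152.58)*100 = 12.649 %
Therefore the conveyance loss percentage = 12.649 %.


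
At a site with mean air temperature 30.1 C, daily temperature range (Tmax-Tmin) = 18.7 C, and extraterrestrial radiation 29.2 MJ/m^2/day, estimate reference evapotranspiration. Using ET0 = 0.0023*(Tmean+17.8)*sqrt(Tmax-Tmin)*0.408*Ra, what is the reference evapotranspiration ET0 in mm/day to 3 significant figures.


ET0 = 0.0023*(30.1+17.8)*sqrt(18.7)*0.408*29.2 = 5.68 mm/day
Therefore the reference evapotranspiration ET0 = 5.68 mm/day.


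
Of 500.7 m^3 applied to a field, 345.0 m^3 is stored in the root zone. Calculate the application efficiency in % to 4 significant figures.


Approach: apply the application efficiency ratio, Ea = (stored/applied)*100.
Ea = (345.0/500.7)*100 = 68.90 %
Therefore the application efficiency = 68.90 %.


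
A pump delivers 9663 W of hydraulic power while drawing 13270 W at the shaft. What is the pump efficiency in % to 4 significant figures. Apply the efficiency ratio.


Approach: apply the efficiency ratio, eta = (P_out/P_in)*100.
eta = (9663 / 13270) * 100 = 72.82 %
Therefore the pump efficiency = 72.82 %.


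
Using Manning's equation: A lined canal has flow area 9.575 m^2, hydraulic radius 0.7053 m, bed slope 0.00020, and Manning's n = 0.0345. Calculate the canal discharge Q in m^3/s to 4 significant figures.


Approach: apply Manning's equation, Q = (1/n)*A*R^(2/3)*S^(1/2).
Q = (1/0.0345) * 9.575 * 0.7053^(2/3) * 0.00020^(1/2) = 3.110 m^3/s
Therefore the canal discharge Q = 3.110 m^3/s.


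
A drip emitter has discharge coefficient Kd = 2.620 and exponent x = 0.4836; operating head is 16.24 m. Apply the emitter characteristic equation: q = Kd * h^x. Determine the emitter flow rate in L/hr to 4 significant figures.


q = 2.620 * 16.24^0.4836 = 10.09 L/hr
Therefore the emitter flow rate = 10.09 L/hr.


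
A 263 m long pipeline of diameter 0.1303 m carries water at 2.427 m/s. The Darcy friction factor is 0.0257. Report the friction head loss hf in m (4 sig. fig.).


Approach: apply the Darcy-Weisbach equation, hf = f*(L/D)*(v^2/(2g)).
hf = 0.0257 * (263/0.1303) * (2.427^2 / (2*9.81))
hf = 15.57 m
Therefore the friction head loss hf = 15.57 m.


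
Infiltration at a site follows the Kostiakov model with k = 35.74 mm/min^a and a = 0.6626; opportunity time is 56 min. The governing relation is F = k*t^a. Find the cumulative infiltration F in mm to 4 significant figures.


F = 35.74 * 56^0.6626 = 514.6 mm
Therefore the cumulative infiltration F = 514.6 mm.


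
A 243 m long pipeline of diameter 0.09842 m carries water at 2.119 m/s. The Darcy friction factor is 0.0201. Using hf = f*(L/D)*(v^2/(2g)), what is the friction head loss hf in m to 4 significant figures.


hf = 0.0201 * (243/0.09842) * (2.119^2 / (2*9.81))
hf = 11.36 m
Therefore the friction head loss hf = 11.36 m.


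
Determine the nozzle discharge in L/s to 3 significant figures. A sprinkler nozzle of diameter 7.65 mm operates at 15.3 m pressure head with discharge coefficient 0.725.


Approach: apply the orifice equation, Q = Cd*A*sqrt(2*g*h), A = pi*(d/2)^2.
A = pi*(7.65e-3/2)^2 = 4.5963e-05 m^2
Q = 0.725 * 4.5963e-05 * sqrt(2*9.81*15.3) * 1000 = 0.577 L/s
Therefore the nozzle discharge = 0.577 L/s.


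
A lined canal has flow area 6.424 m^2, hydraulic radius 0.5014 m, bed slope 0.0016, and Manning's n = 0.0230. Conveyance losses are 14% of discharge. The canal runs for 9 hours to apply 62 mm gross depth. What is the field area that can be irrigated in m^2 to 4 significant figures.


Approach: apply Manning's equation with a conveyance and depth budget, Q = (1/n)*A*R^(2/3)*S^(1/2); Q_field = Q*(1-loss); Area = Q_field*t/(d/1000).
Step 1 — canal discharge (Manning's equation):
  Q = (1/0.0230) * 6.424 * 0.5014^(2/3) * 0.0016^(1/2) = 7.05116 m^3/s
Step 2 — delivered flow: Q_field = 7.05116*(1 - 14/100) = 6.06400 m^3/s
Step 3 — volume delivered: V = 6.06400 * 9*3600 = 196474 m^3
Step 4 — area served: A = V / (depth/1000) = 196474 / 0.062 = 3169000 m^2
Therefore the field area that can be irrigated = 3169000 m^2.


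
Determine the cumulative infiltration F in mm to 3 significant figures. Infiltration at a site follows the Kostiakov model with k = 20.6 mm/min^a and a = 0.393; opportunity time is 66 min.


Approach: apply the Kostiakov infiltration equation, F = k*t^a.
F = 20.6 * 66^0.393 = 107 mm
Therefore the cumulative infiltration F = 107 mm.


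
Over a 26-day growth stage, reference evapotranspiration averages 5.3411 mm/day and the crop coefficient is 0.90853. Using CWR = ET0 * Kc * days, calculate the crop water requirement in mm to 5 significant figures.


CWR = 5.3411 * 0.90853 * 26 = 126.17 mm
Therefore the crop water requirement = 126.17 mm.


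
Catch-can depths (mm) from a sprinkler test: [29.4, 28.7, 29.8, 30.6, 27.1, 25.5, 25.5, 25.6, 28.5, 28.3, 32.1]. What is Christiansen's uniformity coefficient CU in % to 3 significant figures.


Approach: apply Christiansen's uniformity coefficient, CU = (1 - mean_abs_deviation/mean)*100.
mean = 28.282 mm
mean |d_i - mean| = 1.7140 mm
CU = (1 - 1.7140/28.282)*100 = 93.9 %
Therefore Christiansen's uniformity coefficient CU = 93.9 %.


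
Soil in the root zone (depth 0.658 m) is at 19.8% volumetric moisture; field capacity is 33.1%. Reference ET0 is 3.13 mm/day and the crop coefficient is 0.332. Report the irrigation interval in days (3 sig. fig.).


Approach: apply soil-water budget scheduling, SMD = (FC-theta)/100*depth*1000; ETc = ET0*Kc; interval = SMD/ETc.
Step 1 — soil moisture deficit:
  SMD = (33.1 - 19.8)/100 * 0.658 * 1000 = 87.514 mm
Step 2 — daily crop ET (ETc = ET0*Kc):
  ETc = 3.13 * 0.332 = 1.0392 mm/day
Step 3 — irrigation interval (SMD/ETc):
  interval = 87.514 / 1.0392 = 84.2 days
Therefore the irrigation interval = 84.2 days.


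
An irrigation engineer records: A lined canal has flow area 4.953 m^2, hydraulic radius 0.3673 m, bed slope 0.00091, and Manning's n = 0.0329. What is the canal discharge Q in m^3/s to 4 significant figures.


Approach: apply Manning's equation, Q = (1/n)*A*R^(2/3)*S^(1/2).
Q = (1/0.0329) * 4.953 * 0.3673^(2/3) * 0.00091^(1/2) = 2.329 m^3/s
Therefore the canal discharge Q = 2.329 m^3/s.


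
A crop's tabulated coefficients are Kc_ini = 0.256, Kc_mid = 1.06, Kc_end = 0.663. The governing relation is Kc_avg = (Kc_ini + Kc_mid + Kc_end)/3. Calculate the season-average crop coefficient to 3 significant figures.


Kc_avg = (0.256 + 1.06 + 0.663)/3 = 0.660
Therefore the season-average crop coefficient = 0.660.


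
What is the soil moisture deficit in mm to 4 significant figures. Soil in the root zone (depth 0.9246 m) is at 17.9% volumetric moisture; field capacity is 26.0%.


Approach: apply the soil moisture deficit relation, SMD = (FC - theta)/100 * depth * 1000.
SMD = (26.0 - 17.9)/100 * 0.9246 * 1000 = 74.89 mm
Therefore the soil moisture deficit = 74.89 mm.


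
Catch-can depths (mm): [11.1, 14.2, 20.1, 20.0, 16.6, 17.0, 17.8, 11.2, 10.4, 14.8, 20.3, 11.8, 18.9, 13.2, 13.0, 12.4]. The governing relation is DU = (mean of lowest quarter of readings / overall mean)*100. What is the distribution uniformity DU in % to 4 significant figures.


sorted lowest 4 of 16: [10.4, 11.1, 11.2, 11.8] -> mean = 11.1250 mm
overall mean = 15.1750 mm
DU = (11.1250/15.1750)*100 = 73.31 %
Therefore the distribution uniformity DU = 73.31 %.


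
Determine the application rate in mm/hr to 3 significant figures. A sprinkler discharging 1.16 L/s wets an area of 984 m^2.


Approach: apply the application rate relation, rate = (Q/A)*3600.
rate = (1.16 / 984) * 3600 = 4.24 mm/hr
Therefore the application rate = 4.24 mm/hr.


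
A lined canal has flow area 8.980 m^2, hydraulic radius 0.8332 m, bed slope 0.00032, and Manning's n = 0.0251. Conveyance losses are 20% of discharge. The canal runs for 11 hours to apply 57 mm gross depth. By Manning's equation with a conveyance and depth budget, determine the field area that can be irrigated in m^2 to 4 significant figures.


Approach: apply Manning's equation with a conveyance and depth budget, Q = (1/n)*A*R^(2/3)*S^(1/2); Q_field = Q*(1-loss); Area = Q_field*t/(d/1000).
Step 1 — canal discharge (Manning's equation):
  Q = (1/0.0251) * 8.980 * 0.8332^(2/3) * 0.00032^(1/2) = 5.66688 m^3/s
Step 2 — delivered flow: Q_field = 5.66688*(1 - 20/100) = 4.53350 m^3/s
Step 3 — volume delivered: V = 4.53350 * 11*3600 = 179527 m^3
Step 4 — area served: A = V / (depth/1000) = 179527 / 0.057 = 3150000 m^2
Therefore the field area that can be irrigated = 3150000 m^2.


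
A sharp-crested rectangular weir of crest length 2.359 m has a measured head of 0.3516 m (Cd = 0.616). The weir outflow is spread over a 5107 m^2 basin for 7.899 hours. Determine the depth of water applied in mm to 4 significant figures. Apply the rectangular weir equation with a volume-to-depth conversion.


Approach: apply the rectangular weir equation with a volume-to-depth conversion, Q = (2/3)*Cd*L*sqrt(2g)*H^1.5; d = Q*t/A * 1000.
Step 1 — weir discharge:
  Q = (2/3)*0.616*2.359*sqrt(2*9.81)*0.3516^1.5 = 0.894623 m^3/s
Step 2 — volume: V = 0.894623 * 7.899*3600 = 25439.9 m^3
Step 3 — depth: d = V/A * 1000 = 25439.9/5107 * 1000 = 4981 mm
Therefore the depth of water applied = 4981 mm.


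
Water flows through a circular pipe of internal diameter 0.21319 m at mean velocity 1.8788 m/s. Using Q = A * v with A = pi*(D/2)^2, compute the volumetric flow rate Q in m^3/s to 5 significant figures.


A = pi*(0.21319/2)^2 = 0.03569633 m^2
Q = 0.03569633 * 1.8788 = 0.067066 m^3/s
Therefore the volumetric flow rate Q = 0.067066 m^3/s.


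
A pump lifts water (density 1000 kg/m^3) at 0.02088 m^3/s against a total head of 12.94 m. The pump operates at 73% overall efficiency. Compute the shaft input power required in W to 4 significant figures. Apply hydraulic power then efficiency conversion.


Approach: apply hydraulic power then efficiency conversion, P = rho*g*Q*H; P_in = P/eta.
Step 1 — hydraulic power (P = rho*g*Q*H):
  P = 1000 * 9.81 * 0.02088 * 12.94 = 2650.54 W
Step 2 — input power: P_in = P/eta = 2650.54 / 0.73 = 3631 W
Therefore the shaft input power required = 3631 W.


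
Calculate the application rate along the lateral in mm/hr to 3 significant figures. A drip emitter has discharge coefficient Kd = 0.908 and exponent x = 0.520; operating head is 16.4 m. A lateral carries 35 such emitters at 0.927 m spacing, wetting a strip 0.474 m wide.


Approach: apply the emitter equation with a lateral mass balance, q = Kd*h^x; Q = n*q; rate = Q/(n*spacing*width).
Step 1 — single emitter flow (q = Kd*h^x):
  q = 0.908 * 16.4^0.520 = 3.8887 L/hr
Step 2 — total lateral flow: Q = 35 * 3.8887 = 136.10 L/hr
Step 3 — wetted area: A = 35 * 0.927 * 0.474 = 15.379 m^2
Step 4 — application rate: Q/A = 136.10/15.379 = 8.85 mm/hr
Therefore the application rate along the lateral = 8.85 mm/hr.


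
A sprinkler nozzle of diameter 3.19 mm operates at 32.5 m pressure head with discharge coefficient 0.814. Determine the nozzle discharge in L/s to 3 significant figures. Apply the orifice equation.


Approach: apply the orifice equation, Q = Cd*A*sqrt(2*g*h), A = pi*(d/2)^2.
A = pi*(3.19e-3/2)^2 = 7.9923e-06 m^2
Q = 0.814 * 7.9923e-06 * sqrt(2*9.81*32.5) * 1000 = 0.164 L/s
Therefore the nozzle discharge = 0.164 L/s.


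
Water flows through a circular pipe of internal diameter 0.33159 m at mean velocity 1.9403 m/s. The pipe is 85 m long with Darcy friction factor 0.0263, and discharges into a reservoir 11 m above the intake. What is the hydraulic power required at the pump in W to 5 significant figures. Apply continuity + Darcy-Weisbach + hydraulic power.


Approach: apply continuity + Darcy-Weisbach + hydraulic power, Q = A*v; hf = f*(L/D)*(v^2/(2g)); H = static + hf; P = rho*g*Q*H.
Step 1 — flow rate (continuity, Q = A*v):
  A = pi*(0.33159/2)^2 = 0.08635604 m^2
  Q = 0.08635604 * 1.9403 = 0.1675566 m^3/s
Step 2 — friction head loss (Darcy-Weisbach):
  hf = 0.0263 * (85/0.33159) * (1.9403^2 / (2*9.81))
  hf = 1.293636 m
Step 3 — total head: H = 11 + 1.293636 = 12.29364 m
Step 4 — hydraulic power (P = rho*g*Q*H):
  P = 1000 * 9.81 * 0.1675566 * 12.29364 = 20207 W
Therefore the hydraulic power required at the pump = 20207 W.


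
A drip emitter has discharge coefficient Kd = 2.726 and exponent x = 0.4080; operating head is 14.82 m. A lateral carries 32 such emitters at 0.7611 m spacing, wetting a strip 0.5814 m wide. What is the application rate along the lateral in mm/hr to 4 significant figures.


Approach: apply the emitter equation with a lateral mass balance, q = Kd*h^x; Q = n*q; rate = Q/(n*spacing*width).
Step 1 — single emitter flow (q = Kd*h^x):
  q = 2.726 * 14.82^0.4080 = 8.18902 L/hr
Step 2 — total lateral flow: Q = 32 * 8.18902 = 262.049 L/hr
Step 3 — wetted area: A = 32 * 0.7611 * 0.5814 = 14.1601 m^2
Step 4 — application rate: Q/A = 262.049/14.1601 = 18.51 mm/hr
Therefore the application rate along the lateral = 18.51 mm/hr.


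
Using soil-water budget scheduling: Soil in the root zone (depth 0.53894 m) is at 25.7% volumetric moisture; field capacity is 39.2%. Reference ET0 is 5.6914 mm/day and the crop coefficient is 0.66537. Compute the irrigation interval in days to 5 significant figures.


Approach: apply soil-water budget scheduling, SMD = (FC-theta)/100*depth*1000; ETc = ET0*Kc; interval = SMD/ETc.
Step 1 — soil moisture deficit:
  SMD = (39.2 - 25.7)/100 * 0.53894 * 1000 = 72.75690 mm
Step 2 — daily crop ET (ETc = ET0*Kc):
  ETc = 5.6914 * 0.66537 = 3.786887 mm/day
Step 3 — irrigation interval (SMD/ETc):
  interval = 72.75690 / 3.786887 = 19.213 days
Therefore the irrigation interval = 19.213 days.
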